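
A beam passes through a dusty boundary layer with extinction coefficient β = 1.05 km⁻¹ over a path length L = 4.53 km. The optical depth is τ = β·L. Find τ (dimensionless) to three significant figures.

τ = β·L = 1.05 × 4.53 = 4.7565.

4.76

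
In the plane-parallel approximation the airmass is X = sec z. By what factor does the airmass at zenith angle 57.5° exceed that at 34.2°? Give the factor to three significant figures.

1.54

X(57.5°)/X(34.2°) = sec 57.5° / sec 34.2° = cos 34.2° / cos 57.5° = 0.8271/0.5373 = 1.5393.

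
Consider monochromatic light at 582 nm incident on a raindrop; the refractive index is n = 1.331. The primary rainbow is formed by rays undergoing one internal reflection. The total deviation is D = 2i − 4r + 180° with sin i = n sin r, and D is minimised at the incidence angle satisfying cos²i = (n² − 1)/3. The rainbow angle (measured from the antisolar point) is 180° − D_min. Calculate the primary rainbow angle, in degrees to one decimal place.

cos²i = (1.77156 − 1)/3 = 0.25719; i = arccos(0.50714) = 59.527°.
sin r = sin 59.527°/1.331 = 0.64753; r = 40.356°.
D_min = 2·59.527° − 4·40.356° + 180° = 137.630°.
Rainbow angle = 180° − D_min = 42.370°.

42.4°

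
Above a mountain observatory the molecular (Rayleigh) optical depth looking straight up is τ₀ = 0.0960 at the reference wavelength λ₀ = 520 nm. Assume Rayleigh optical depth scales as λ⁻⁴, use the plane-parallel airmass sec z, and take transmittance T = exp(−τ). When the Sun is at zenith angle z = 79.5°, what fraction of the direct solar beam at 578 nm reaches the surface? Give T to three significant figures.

0.708

sec 79.5° = 5.4874.
τ = 0.0960 × (520/578)⁴ × 5.4874 = 0.0960 × 0.6551 × 5.4874 = 0.3451.
T = exp(−0.3451) = 0.7082.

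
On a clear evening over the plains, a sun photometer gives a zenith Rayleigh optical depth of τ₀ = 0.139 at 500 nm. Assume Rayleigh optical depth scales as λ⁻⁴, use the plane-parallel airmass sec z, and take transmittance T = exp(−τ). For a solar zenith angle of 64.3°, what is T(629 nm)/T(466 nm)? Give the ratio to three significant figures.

Airmass: sec 64.3° = 2.3060.
τ(629 nm) = 0.139 × (500/629)⁴ × 2.3060 = 0.139 × 0.3993 × 2.3060 = 0.1280.
τ(466 nm) = 0.139 × (500/466)⁴ × 2.3060 = 0.139 × 1.3254 × 2.3060 = 0.4248.
T(629)/T(466) = exp(τ_B − τ_A) = exp(0.2968) = 1.3456.

1.35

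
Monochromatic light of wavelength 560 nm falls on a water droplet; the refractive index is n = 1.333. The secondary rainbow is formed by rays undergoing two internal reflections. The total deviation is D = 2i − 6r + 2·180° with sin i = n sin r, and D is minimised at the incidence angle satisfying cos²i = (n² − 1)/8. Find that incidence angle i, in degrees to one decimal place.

cos²i = (1.333² − 1)/8 = (1.77689 − 1)/8 = 0.09711.
cos i = 0.31163, so i = 71.843°.

71.8°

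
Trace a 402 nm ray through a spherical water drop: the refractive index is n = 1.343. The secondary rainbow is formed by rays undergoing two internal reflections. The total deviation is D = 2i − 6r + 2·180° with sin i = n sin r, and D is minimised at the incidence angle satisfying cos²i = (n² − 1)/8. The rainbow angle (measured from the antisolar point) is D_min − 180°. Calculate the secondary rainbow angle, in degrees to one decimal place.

53.5°

cos²i = (1.80365 − 1)/8 = 0.10046; i = arccos(0.31695) = 71.522°.
sin r = sin 71.522°/1.343 = 0.70621; r = 44.928°.
D_min = 2·71.522° − 6·44.928° + 360° = 233.478°.
Rainbow angle = D_min − 180° = 53.478°.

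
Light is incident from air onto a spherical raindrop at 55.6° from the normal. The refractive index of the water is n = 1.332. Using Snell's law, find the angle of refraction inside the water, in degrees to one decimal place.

38.3°

Snell: sin θ_r = sin θ_i / n = sin 55.6° / 1.332 = 0.8251 / 1.332 = 0.6195.
θ_r = arcsin(0.6195) = 38.28°.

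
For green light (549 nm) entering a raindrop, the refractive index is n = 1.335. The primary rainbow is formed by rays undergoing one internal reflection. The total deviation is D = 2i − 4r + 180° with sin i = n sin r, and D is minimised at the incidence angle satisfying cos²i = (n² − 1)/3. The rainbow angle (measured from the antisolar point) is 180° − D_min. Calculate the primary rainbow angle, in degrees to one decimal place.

41.8°

cos²i = (1.78222 − 1)/3 = 0.26074; i = arccos(0.51063) = 59.294°.
sin r = sin 59.294°/1.335 = 0.64405; r = 40.094°.
D_min = 2·59.294° − 4·40.094° + 180° = 138.212°.
Rainbow angle = 180° − D_min = 41.788°.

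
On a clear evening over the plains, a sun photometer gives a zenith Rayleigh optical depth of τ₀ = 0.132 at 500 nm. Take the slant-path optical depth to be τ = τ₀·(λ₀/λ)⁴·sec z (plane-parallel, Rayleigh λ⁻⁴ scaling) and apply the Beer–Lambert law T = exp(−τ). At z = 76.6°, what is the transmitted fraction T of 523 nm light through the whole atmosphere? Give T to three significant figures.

0.621

sec 76.6° = 4.3150.
τ = 0.132 × (500/523)⁴ × 4.3150 = 0.132 × 0.8354 × 4.3150 = 0.4758.
T = exp(−0.4758) = 0.6214.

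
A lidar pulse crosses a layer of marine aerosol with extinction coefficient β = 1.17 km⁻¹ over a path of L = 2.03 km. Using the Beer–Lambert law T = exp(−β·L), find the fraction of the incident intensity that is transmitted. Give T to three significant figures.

τ = β·L = 1.17 × 2.03 = 2.3751.
T = exp(−2.3751) = 0.0930.

0.0930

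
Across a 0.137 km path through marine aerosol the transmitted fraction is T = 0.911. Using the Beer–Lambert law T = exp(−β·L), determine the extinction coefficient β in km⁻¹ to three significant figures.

Beer–Lambert: T = exp(−βL) ⇒ β = −ln(T)/L = −ln(0.911)/0.137 = 0.0932/0.137 = 0.6804 km⁻¹.

0.680 km⁻¹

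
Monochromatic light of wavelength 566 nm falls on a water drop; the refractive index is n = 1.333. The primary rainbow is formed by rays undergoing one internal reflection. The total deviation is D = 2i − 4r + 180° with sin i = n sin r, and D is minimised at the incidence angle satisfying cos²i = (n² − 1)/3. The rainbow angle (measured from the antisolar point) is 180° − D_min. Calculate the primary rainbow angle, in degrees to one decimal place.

42.1°

cos²i = (1.77689 − 1)/3 = 0.25896; i = arccos(0.50888) = 59.410°.
sin r = sin 59.410°/1.333 = 0.64579; r = 40.225°.
D_min = 2·59.410° − 4·40.225° + 180° = 137.922°.
Rainbow angle = 180° − D_min = 42.078°.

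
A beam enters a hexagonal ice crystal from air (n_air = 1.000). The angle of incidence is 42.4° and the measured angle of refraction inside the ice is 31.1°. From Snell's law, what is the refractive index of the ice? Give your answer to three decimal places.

n = sin θ_i / sin θ_r = sin 42.4° / sin 31.1° = 0.6743 / 0.5165 = 1.3054.

1.305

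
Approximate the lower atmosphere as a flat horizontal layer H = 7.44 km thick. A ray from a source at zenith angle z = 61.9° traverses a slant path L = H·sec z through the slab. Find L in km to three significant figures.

15.8 km

sec z = 1/cos 61.9° = 2.1231.
L = 7.44 × 2.1231 = 15.796 km.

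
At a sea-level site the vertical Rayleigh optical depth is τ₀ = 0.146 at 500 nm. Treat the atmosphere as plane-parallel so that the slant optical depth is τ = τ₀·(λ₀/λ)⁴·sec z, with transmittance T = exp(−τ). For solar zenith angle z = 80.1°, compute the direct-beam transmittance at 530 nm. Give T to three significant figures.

sec 80.1° = 5.8164.
τ = 0.146 × (500/530)⁴ × 5.8164 = 0.146 × 0.7921 × 5.8164 = 0.6726.
T = exp(−0.6726) = 0.5104.

0.510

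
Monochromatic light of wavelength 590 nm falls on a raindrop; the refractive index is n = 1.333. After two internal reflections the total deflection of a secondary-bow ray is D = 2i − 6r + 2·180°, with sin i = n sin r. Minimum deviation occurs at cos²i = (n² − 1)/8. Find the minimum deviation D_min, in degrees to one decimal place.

230.9°

cos²i = (1.77689 − 1)/8 = 0.09711; i = arccos(0.31163) = 71.843°.
sin r = sin 71.843°/1.333 = 0.71283; r = 45.466°.
D_min = 2·71.843° − 6·45.466° + 360° = 230.891°.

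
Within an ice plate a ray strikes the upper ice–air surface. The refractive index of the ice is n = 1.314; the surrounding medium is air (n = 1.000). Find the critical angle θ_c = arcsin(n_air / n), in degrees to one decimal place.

sin θ_c = n_air / n = 1.000 / 1.314 = 0.7610.
θ_c = arcsin(0.7610) = 49.56°.

49.6°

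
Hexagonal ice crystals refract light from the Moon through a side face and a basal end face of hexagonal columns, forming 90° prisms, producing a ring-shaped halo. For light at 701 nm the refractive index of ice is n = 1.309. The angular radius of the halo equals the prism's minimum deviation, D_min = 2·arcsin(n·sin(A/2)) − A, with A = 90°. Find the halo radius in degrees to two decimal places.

n·sin(A/2) = 1.309 × sin 45° = 1.309 × 0.7071 = 0.9256.
D_min = 2·arcsin(0.9256) − 90° = 2 × 67.759° − 90° = 45.519°.

45.52°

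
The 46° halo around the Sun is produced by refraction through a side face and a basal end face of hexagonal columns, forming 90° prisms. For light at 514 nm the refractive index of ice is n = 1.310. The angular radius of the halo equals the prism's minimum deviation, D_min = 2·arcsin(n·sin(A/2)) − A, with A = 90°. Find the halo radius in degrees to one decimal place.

n·sin(A/2) = 1.310 × sin 45° = 1.310 × 0.7071 = 0.9263.
D_min = 2·arcsin(0.9263) − 90° = 2 × 67.867° − 90° = 45.733°.

45.7°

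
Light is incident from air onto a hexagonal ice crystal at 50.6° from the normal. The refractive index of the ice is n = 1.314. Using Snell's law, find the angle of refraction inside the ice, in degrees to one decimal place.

36.0°

Snell: sin θ_r = sin θ_i / n = sin 50.6° / 1.314 = 0.7727 / 1.314 = 0.5881.
θ_r = arcsin(0.5881) = 36.02°.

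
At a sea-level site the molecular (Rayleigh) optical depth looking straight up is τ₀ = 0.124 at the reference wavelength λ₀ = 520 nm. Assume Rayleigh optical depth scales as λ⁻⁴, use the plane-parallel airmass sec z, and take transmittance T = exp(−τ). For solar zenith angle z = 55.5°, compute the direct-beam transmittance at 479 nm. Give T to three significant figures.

sec 55.5° = 1.7655.
τ = 0.124 × (520/479)⁴ × 1.7655 = 0.124 × 1.3889 × 1.7655 = 0.3041.
T = exp(−0.3041) = 0.7378.

0.738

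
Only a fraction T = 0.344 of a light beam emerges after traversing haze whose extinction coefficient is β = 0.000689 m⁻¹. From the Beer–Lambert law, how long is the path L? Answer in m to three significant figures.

Beer–Lambert: T = exp(−βL) ⇒ L = −ln(T)/β = −ln(0.344)/0.000689 = 1.0671/0.000689 = 1549 m.

1550 m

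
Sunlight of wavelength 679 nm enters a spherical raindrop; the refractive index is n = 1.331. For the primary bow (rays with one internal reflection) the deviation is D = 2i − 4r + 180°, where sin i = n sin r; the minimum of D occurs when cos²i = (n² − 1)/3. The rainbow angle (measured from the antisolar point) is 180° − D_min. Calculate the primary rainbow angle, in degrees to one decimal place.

42.4°

cos²i = (1.77156 − 1)/3 = 0.25719; i = arccos(0.50714) = 59.527°.
sin r = sin 59.527°/1.331 = 0.64753; r = 40.356°.
D_min = 2·59.527° − 4·40.356° + 180° = 137.630°.
Rainbow angle = 180° − D_min = 42.370°.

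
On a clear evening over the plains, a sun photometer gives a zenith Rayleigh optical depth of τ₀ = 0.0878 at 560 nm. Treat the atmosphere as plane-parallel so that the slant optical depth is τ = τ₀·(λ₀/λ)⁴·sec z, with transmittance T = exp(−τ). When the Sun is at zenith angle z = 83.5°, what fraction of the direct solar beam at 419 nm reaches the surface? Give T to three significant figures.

sec 83.5° = 8.8337.
τ = 0.0878 × (560/419)⁴ × 8.8337 = 0.0878 × 3.1908 × 8.8337 = 2.4748.
T = exp(−2.4748) = 0.0842.

0.0842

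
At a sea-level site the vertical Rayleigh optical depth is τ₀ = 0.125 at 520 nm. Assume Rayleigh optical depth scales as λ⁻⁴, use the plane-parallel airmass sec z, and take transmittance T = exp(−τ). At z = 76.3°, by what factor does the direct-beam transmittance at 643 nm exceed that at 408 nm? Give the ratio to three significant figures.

3.21

Airmass: sec 76.3° = 4.2223.
τ(643 nm) = 0.125 × (520/643)⁴ × 4.2223 = 0.125 × 0.4277 × 4.2223 = 0.2258.
τ(408 nm) = 0.125 × (520/408)⁴ × 4.2223 = 0.125 × 2.6386 × 4.2223 = 1.3926.
T(643)/T(408) = exp(τ_B − τ_A) = exp(1.1669) = 3.2119.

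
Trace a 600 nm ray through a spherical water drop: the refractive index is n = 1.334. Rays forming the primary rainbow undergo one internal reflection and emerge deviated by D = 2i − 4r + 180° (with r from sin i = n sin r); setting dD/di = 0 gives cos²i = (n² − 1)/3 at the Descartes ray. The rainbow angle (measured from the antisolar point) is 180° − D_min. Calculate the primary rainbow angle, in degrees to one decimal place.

cos²i = (1.77956 − 1)/3 = 0.25985; i = arccos(0.50976) = 59.352°.
sin r = sin 59.352°/1.334 = 0.64492; r = 40.159°.
D_min = 2·59.352° − 4·40.159° + 180° = 138.067°.
Rainbow angle = 180° − D_min = 41.933°.

41.9°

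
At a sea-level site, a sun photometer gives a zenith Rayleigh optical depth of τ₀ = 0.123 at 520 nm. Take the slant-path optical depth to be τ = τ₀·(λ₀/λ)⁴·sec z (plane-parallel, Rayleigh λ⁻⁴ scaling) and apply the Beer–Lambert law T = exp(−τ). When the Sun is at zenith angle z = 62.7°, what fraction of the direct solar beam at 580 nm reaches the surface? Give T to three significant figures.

0.841

sec 62.7° = 2.1803.
τ = 0.123 × (520/580)⁴ × 2.1803 = 0.123 × 0.6461 × 2.1803 = 0.1733.
T = exp(−0.1733) = 0.8409.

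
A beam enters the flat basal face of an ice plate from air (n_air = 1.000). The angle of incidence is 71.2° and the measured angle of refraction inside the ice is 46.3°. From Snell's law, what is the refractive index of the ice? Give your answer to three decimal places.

1.309

n = sin θ_i / sin θ_r = sin 71.2° / sin 46.3° = 0.9466 / 0.7230 = 1.3094.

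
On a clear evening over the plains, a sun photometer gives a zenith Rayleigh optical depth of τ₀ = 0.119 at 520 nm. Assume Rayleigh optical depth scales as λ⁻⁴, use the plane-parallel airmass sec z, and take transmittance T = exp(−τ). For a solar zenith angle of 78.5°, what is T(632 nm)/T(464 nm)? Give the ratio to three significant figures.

1.95

Airmass: sec 78.5° = 5.0159.
τ(632 nm) = 0.119 × (520/632)⁴ × 5.0159 = 0.119 × 0.4583 × 5.0159 = 0.2735.
τ(464 nm) = 0.119 × (520/464)⁴ × 5.0159 = 0.119 × 1.5774 × 5.0159 = 0.9415.
T(632)/T(464) = exp(τ_B − τ_A) = exp(0.6680) = 1.9503.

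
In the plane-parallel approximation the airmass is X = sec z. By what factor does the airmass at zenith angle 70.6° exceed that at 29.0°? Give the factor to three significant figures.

X(70.6°)/X(29.0°) = sec 70.6° / sec 29.0° = cos 29.0° / cos 70.6° = 0.8746/0.3322 = 2.6331.

2.63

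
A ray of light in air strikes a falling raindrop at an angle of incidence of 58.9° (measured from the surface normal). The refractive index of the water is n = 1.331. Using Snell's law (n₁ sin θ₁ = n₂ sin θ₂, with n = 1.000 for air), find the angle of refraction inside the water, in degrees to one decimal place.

Snell: sin θ_r = sin θ_i / n = sin 58.9° / 1.331 = 0.8563 / 1.331 = 0.6433.
θ_r = arcsin(0.6433) = 40.04°.

40.0°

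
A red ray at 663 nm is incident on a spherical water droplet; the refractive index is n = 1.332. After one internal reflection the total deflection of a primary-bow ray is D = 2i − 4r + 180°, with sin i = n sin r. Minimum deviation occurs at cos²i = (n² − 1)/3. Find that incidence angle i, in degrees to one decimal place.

cos²i = (1.332² − 1)/3 = (1.77422 − 1)/3 = 0.25807.
cos i = 0.50801, so i = 59.469°.

59.5°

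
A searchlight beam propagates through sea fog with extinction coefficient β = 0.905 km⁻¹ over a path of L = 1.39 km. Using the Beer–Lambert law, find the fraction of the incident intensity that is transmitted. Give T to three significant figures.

τ = β·L = 0.905 × 1.39 = 1.2579.
T = exp(−1.2579) = 0.2842.

0.284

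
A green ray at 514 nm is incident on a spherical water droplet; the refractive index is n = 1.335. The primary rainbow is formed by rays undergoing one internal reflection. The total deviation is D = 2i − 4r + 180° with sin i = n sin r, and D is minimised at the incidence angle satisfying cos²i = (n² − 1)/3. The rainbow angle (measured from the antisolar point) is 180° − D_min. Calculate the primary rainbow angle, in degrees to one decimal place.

cos²i = (1.78222 − 1)/3 = 0.26074; i = arccos(0.51063) = 59.294°.
sin r = sin 59.294°/1.335 = 0.64405; r = 40.094°.
D_min = 2·59.294° − 4·40.094° + 180° = 138.212°.
Rainbow angle = 180° − D_min = 41.788°.

41.8°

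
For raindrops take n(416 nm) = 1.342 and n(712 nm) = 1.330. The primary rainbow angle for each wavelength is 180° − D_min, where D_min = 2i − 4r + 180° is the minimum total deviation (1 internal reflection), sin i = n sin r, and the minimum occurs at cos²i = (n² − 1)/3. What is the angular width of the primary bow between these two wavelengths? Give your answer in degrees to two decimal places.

At 416 nm (n = 1.342): cos²i = 0.26699 → i = 58.888°, r = 39.641°, D_min = 139.213°, rainbow angle = 40.787°.
At 712 nm (n = 1.330): cos²i = 0.25630 → i = 59.585°, r = 40.422°, D_min = 137.484°, rainbow angle = 42.516°.
Angular width = |40.787° − 42.516°| = 1.729°.

1.73°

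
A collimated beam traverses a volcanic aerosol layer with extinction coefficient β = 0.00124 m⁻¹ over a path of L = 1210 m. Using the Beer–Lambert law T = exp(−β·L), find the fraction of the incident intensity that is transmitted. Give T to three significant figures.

0.223

τ = β·L = 0.00124 × 1210 = 1.5004.
T = exp(−1.5004) = 0.2230.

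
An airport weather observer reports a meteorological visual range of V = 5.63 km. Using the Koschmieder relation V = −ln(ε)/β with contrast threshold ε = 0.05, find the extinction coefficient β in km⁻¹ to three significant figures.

0.532 km⁻¹

β = −ln(0.05) / V = 2.996 / 5.63 = 0.5321 km⁻¹.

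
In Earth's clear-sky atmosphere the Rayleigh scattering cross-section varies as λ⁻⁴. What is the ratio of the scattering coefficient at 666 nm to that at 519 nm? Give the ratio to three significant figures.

0.369

Rayleigh scattering ∝ λ⁻⁴, so the ratio of coefficients is the inverse fourth power of the wavelength ratio.
σ(666)/σ(519) = (519/666)⁴ = (0.7793)⁴ = 0.3688.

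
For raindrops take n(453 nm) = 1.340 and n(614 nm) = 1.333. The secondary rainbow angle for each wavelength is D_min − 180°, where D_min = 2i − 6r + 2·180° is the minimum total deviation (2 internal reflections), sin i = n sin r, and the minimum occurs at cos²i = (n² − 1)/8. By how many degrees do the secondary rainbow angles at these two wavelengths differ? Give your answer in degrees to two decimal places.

1.82°

At 453 nm (n = 1.340): cos²i = 0.09945 → i = 71.618°, r = 45.088°, D_min = 232.709°, rainbow angle = 52.709°.
At 614 nm (n = 1.333): cos²i = 0.09711 → i = 71.843°, r = 45.466°, D_min = 230.891°, rainbow angle = 50.891°.
Angular width = |52.709° − 50.891°| = 1.818°.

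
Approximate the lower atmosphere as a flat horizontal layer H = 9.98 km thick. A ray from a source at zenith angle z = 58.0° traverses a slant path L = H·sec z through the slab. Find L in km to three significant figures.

sec z = 1/cos 58.0° = 1.8871.
L = 9.98 × 1.8871 = 18.833 km.

18.8 km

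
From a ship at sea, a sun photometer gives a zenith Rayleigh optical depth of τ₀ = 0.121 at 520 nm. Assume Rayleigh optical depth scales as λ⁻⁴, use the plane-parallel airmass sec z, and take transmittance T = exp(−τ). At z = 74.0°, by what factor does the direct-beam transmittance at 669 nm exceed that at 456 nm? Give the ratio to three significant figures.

Airmass: sec 74.0° = 3.6280.
τ(669 nm) = 0.121 × (520/669)⁴ × 3.6280 = 0.121 × 0.3650 × 3.6280 = 0.1602.
τ(456 nm) = 0.121 × (520/456)⁴ × 3.6280 = 0.121 × 1.6910 × 3.6280 = 0.7423.
T(669)/T(456) = exp(τ_B − τ_A) = exp(0.5821) = 1.7898.

1.79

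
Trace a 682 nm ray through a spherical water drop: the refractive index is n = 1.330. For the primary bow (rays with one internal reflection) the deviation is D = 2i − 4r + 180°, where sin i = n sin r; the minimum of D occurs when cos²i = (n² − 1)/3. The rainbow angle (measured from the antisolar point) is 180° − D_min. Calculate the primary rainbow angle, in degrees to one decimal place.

cos²i = (1.76890 − 1)/3 = 0.25630; i = arccos(0.50626) = 59.585°.
sin r = sin 59.585°/1.330 = 0.64841; r = 40.422°.
D_min = 2·59.585° − 4·40.422° + 180° = 137.484°.
Rainbow angle = 180° − D_min = 42.516°.

42.5°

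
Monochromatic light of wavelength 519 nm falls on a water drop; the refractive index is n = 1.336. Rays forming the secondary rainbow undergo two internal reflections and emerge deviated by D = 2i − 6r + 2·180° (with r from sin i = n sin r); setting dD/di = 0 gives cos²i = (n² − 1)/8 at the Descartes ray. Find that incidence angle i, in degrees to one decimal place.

cos²i = (1.336² − 1)/8 = (1.78490 − 1)/8 = 0.09811.
cos i = 0.31323, so i = 71.746°.

71.7°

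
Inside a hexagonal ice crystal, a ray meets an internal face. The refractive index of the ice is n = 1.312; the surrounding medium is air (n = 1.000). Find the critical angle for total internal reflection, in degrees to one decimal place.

sin θ_c = n_air / n = 1.000 / 1.312 = 0.7622.
θ_c = arcsin(0.7622) = 49.66°.

49.7°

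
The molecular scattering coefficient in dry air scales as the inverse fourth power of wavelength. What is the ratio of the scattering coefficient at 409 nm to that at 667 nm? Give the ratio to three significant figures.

7.07

Rayleigh scattering ∝ λ⁻⁴, so the ratio of coefficients is the inverse fourth power of the wavelength ratio.
σ(409)/σ(667) = (667/409)⁴ = (1.6308)⁴ = 7.073.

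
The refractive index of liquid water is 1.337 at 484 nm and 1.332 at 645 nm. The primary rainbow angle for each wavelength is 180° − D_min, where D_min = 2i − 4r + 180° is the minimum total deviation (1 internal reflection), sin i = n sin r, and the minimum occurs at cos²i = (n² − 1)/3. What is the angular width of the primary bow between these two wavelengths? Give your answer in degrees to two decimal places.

At 484 nm (n = 1.337): cos²i = 0.26252 → i = 59.178°, r = 39.964°, D_min = 138.500°, rainbow angle = 41.500°.
At 645 nm (n = 1.332): cos²i = 0.25807 → i = 59.469°, r = 40.290°, D_min = 137.776°, rainbow angle = 42.224°.
Angular width = |41.500° − 42.224°| = 0.724°.

0.72°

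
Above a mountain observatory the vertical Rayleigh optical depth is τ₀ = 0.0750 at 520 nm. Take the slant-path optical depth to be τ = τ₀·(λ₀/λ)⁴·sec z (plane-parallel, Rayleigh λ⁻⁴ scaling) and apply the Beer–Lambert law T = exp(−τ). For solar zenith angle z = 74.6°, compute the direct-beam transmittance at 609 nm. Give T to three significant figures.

sec 74.6° = 3.7657.
τ = 0.0750 × (520/609)⁴ × 3.7657 = 0.0750 × 0.5316 × 3.7657 = 0.1501.
T = exp(−0.1501) = 0.8606.

0.861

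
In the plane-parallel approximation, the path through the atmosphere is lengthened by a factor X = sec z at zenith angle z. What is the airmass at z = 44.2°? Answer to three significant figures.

X = sec z = 1/cos 44.2° = 1/0.7169 = 1.3949.

1.39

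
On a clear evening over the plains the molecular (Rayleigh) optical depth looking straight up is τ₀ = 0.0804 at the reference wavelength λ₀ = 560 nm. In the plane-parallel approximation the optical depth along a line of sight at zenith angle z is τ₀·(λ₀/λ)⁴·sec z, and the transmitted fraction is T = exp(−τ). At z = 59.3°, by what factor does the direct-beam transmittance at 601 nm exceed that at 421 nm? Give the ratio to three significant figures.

1.45

Airmass: sec 59.3° = 1.9587.
τ(601 nm) = 0.0804 × (560/601)⁴ × 1.9587 = 0.0804 × 0.7538 × 1.9587 = 0.1187.
τ(421 nm) = 0.0804 × (560/421)⁴ × 1.9587 = 0.0804 × 3.1306 × 1.9587 = 0.4930.
T(601)/T(421) = exp(τ_B − τ_A) = exp(0.3743) = 1.4540.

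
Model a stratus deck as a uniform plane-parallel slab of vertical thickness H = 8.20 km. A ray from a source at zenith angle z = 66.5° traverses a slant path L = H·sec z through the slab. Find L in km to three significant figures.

sec z = 1/cos 66.5° = 2.5078.
L = 8.20 × 2.5078 = 20.564 km.

20.6 km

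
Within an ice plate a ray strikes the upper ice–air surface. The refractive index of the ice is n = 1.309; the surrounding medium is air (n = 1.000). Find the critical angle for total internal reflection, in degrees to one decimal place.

sin θ_c = n_air / n = 1.000 / 1.309 = 0.7639.
θ_c = arcsin(0.7639) = 49.81°.

49.8°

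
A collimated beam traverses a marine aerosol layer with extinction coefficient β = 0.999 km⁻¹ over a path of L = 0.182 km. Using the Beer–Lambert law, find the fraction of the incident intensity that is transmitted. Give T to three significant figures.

0.834

τ = β·L = 0.999 × 0.182 = 0.1818.
T = exp(−0.1818) = 0.8338.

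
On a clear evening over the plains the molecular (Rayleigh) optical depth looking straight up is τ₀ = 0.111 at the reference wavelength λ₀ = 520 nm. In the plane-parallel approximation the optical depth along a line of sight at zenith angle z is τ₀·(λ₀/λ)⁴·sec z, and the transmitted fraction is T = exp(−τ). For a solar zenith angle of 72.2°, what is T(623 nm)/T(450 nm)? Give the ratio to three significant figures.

Airmass: sec 72.2° = 3.2712.
τ(623 nm) = 0.111 × (520/623)⁴ × 3.2712 = 0.111 × 0.4854 × 3.2712 = 0.1762.
τ(450 nm) = 0.111 × (520/450)⁴ × 3.2712 = 0.111 × 1.7830 × 3.2712 = 0.6474.
T(623)/T(450) = exp(τ_B − τ_A) = exp(0.4712) = 1.6019.

1.60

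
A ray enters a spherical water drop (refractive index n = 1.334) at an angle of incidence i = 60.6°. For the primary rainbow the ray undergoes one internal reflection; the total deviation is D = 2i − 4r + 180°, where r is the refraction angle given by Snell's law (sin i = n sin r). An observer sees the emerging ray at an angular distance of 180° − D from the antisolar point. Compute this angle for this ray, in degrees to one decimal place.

41.9°

sin r = sin 60.6° / 1.334 = 0.8712/1.334 = 0.6531; r = 40.77°.
D = 2·60.6° − 4·40.77° + 180° = 121.20° − 163.10° + 180° = 138.10°.
Angle from antisolar point = 180° − D = 41.90°.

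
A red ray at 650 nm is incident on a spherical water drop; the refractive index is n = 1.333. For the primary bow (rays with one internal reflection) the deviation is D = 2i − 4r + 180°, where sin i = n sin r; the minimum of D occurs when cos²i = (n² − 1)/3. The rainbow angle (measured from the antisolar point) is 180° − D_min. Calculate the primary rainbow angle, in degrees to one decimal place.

42.1°

cos²i = (1.77689 − 1)/3 = 0.25896; i = arccos(0.50888) = 59.410°.
sin r = sin 59.410°/1.333 = 0.64579; r = 40.225°.
D_min = 2·59.410° − 4·40.225° + 180° = 137.922°.
Rainbow angle = 180° − D_min = 42.078°.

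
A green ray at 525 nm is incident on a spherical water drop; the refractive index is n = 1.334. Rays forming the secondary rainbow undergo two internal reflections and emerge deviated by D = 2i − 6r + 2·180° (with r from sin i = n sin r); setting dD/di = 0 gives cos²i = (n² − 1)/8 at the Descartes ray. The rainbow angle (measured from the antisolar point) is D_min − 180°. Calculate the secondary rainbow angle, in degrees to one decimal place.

51.2°

cos²i = (1.77956 − 1)/8 = 0.09744; i = arccos(0.31216) = 71.810°.
sin r = sin 71.810°/1.334 = 0.71217; r = 45.411°.
D_min = 2·71.810° − 6·45.411° + 360° = 231.153°.
Rainbow angle = D_min − 180° = 51.153°.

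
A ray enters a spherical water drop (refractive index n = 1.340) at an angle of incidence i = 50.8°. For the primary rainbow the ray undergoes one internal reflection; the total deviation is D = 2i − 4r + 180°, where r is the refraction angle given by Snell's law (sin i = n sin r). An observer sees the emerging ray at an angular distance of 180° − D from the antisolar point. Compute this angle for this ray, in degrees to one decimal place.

sin r = sin 50.8° / 1.340 = 0.7749/1.340 = 0.5783; r = 35.33°.
D = 2·50.8° − 4·35.33° + 180° = 101.60° − 141.33° + 180° = 140.27°.
Angle from antisolar point = 180° − D = 39.73°.

39.7°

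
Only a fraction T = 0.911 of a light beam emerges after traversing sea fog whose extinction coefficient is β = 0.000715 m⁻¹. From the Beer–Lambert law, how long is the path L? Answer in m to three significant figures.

Beer–Lambert: T = exp(−βL) ⇒ L = −ln(T)/β = −ln(0.911)/0.000715 = 0.0932/0.000715 = 130.4 m.

130 m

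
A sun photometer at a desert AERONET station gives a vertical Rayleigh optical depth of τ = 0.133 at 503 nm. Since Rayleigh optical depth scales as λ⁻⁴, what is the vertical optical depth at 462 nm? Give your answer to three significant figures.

τ(462 nm) = τ(503 nm) × (503/462)⁴ = 0.133 × (1.0887)⁴ = 0.133 × 1.4051 = 0.1869.

0.187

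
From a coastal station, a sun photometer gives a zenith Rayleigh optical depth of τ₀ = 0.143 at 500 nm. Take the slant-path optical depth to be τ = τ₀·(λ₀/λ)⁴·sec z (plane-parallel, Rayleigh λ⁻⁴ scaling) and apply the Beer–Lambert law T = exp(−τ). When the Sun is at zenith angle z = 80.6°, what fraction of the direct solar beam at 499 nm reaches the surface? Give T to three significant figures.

sec 80.6° = 6.1227.
τ = 0.143 × (500/499)⁴ × 6.1227 = 0.143 × 1.0080 × 6.1227 = 0.8826.
T = exp(−0.8826) = 0.4137.

0.414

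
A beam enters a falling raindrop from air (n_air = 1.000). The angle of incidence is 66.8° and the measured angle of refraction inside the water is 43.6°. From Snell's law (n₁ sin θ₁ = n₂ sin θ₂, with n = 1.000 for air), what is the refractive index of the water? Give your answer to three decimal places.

n = sin θ_i / sin θ_r = sin 66.8° / sin 43.6° = 0.9191 / 0.6896 = 1.3328.

1.333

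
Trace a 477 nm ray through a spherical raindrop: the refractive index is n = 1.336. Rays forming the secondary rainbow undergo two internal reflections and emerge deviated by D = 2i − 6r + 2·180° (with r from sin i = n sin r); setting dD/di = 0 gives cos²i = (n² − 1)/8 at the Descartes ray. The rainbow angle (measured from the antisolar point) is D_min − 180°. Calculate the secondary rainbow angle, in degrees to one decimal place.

cos²i = (1.78490 − 1)/8 = 0.09811; i = arccos(0.31323) = 71.746°.
sin r = sin 71.746°/1.336 = 0.71084; r = 45.303°.
D_min = 2·71.746° − 6·45.303° + 360° = 231.674°.
Rainbow angle = D_min − 180° = 51.674°.

51.7°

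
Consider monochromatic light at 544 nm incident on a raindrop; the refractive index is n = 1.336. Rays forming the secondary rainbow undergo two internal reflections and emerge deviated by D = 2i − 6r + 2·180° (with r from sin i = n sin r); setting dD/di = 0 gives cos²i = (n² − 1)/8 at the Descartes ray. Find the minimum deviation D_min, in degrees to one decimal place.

231.7°

cos²i = (1.78490 − 1)/8 = 0.09811; i = arccos(0.31323) = 71.746°.
sin r = sin 71.746°/1.336 = 0.71084; r = 45.303°.
D_min = 2·71.746° − 6·45.303° + 360° = 231.674°.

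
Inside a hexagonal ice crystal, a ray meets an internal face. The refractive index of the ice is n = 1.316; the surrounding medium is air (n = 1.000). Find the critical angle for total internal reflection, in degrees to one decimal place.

sin θ_c = n_air / n = 1.000 / 1.316 = 0.7599.
θ_c = arcsin(0.7599) = 49.45°.

49.5°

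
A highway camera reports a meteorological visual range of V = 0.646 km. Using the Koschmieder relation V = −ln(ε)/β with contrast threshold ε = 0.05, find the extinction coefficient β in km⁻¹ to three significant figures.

4.64 km⁻¹

β = −ln(0.05) / V = 2.996 / 0.646 = 4.6374 km⁻¹.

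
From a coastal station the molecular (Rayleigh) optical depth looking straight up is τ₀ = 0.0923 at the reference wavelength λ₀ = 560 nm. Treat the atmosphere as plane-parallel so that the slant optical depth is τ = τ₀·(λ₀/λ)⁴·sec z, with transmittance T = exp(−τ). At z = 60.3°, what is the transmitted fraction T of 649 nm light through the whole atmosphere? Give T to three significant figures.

sec 60.3° = 2.0183.
τ = 0.0923 × (560/649)⁴ × 2.0183 = 0.0923 × 0.5543 × 2.0183 = 0.1033.
T = exp(−0.1033) = 0.9019.

0.902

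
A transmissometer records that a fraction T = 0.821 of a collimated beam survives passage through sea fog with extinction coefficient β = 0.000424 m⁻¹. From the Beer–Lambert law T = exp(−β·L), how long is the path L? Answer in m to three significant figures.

Beer–Lambert: T = exp(−βL) ⇒ L = −ln(T)/β = −ln(0.821)/0.000424 = 0.1972/0.000424 = 465.2 m.

465 m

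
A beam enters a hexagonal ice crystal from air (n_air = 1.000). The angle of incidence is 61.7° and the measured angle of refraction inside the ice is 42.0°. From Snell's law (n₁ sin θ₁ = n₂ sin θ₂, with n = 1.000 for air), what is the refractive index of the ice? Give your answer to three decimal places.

n = sin θ_i / sin θ_r = sin 61.7° / sin 42.0° = 0.8805 / 0.6691 = 1.3159.

1.316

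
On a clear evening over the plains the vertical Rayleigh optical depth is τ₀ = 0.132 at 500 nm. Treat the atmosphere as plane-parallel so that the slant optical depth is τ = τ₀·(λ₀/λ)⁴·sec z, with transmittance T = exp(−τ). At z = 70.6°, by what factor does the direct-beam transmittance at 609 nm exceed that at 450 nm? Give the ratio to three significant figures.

Airmass: sec 70.6° = 3.0106.
τ(609 nm) = 0.132 × (500/609)⁴ × 3.0106 = 0.132 × 0.4544 × 3.0106 = 0.1806.
τ(450 nm) = 0.132 × (500/450)⁴ × 3.0106 = 0.132 × 1.5242 × 3.0106 = 0.6057.
T(609)/T(450) = exp(τ_B − τ_A) = exp(0.4251) = 1.5298.

1.53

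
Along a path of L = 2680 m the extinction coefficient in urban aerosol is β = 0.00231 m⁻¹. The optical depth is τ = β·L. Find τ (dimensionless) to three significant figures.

τ = β·L = 0.00231 × 2680 = 6.1908.

6.19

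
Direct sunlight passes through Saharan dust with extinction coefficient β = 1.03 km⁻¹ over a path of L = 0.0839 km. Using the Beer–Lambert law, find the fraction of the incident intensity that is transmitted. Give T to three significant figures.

τ = β·L = 1.03 × 0.0839 = 0.0864.
T = exp(−0.0864) = 0.9172.

0.917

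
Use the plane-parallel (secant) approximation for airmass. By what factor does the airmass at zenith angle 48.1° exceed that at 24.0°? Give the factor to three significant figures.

X(48.1°)/X(24.0°) = sec 48.1° / sec 24.0° = cos 24.0° / cos 48.1° = 0.9135/0.6678 = 1.3679.

1.37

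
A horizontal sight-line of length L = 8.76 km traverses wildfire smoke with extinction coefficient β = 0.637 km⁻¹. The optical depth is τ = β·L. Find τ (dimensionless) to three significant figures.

τ = β·L = 0.637 × 8.76 = 5.5801.

5.58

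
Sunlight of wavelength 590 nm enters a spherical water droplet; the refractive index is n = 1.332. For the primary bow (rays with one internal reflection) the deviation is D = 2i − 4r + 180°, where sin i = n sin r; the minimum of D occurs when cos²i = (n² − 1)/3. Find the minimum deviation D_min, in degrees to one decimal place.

137.8°

cos²i = (1.77422 − 1)/3 = 0.25807; i = arccos(0.50801) = 59.469°.
sin r = sin 59.469°/1.332 = 0.64666; r = 40.290°.
D_min = 2·59.469° − 4·40.290° + 180° = 137.776°.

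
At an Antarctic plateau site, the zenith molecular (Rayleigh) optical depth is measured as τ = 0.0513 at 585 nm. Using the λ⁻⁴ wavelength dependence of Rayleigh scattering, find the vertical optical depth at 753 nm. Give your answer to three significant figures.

τ(753 nm) = τ(585 nm) × (585/753)⁴ = 0.0513 × (0.7769)⁴ = 0.0513 × 0.3643 = 0.0187.

0.0187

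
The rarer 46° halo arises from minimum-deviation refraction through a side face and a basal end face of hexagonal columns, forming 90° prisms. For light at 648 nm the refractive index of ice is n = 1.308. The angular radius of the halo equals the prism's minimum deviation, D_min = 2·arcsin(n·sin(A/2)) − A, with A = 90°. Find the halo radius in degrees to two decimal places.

45.31°

n·sin(A/2) = 1.308 × sin 45° = 1.308 × 0.7071 = 0.9249.
D_min = 2·arcsin(0.9249) − 90° = 2 × 67.653° − 90° = 45.305°.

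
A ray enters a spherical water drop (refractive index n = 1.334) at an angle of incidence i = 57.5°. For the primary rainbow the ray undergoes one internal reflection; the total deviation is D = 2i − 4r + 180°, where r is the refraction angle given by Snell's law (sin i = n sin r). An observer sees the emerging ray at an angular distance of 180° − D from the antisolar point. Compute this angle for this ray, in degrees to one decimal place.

sin r = sin 57.5° / 1.334 = 0.8434/1.334 = 0.6322; r = 39.21°.
D = 2·57.5° − 4·39.21° + 180° = 115.00° − 156.86° + 180° = 138.14°.
Angle from antisolar point = 180° − D = 41.86°.

41.9°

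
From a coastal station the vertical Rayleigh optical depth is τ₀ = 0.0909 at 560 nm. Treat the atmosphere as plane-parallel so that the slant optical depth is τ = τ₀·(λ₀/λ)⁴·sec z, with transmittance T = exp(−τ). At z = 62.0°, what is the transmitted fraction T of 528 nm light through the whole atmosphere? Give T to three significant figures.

sec 62.0° = 2.1301.
τ = 0.0909 × (560/528)⁴ × 2.1301 = 0.0909 × 1.2654 × 2.1301 = 0.2450.
T = exp(−0.2450) = 0.7827.

0.783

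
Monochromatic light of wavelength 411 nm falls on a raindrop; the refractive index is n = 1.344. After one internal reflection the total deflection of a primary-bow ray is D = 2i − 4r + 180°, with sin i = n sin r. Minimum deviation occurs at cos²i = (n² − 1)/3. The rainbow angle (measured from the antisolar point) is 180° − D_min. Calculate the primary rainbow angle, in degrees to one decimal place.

cos²i = (1.80634 − 1)/3 = 0.26878; i = arccos(0.51844) = 58.772°.
sin r = sin 58.772°/1.344 = 0.63625; r = 39.512°.
D_min = 2·58.772° − 4·39.512° + 180° = 139.495°.
Rainbow angle = 180° − D_min = 40.505°.

40.5°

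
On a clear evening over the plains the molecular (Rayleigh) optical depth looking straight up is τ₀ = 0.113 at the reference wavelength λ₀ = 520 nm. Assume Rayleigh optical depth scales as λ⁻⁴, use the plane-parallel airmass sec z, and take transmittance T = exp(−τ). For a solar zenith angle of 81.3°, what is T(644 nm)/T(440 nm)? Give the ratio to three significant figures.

Airmass: sec 81.3° = 6.6111.
τ(644 nm) = 0.113 × (520/644)⁴ × 6.6111 = 0.113 × 0.4251 × 6.6111 = 0.3176.
τ(440 nm) = 0.113 × (520/440)⁴ × 6.6111 = 0.113 × 1.9508 × 6.6111 = 1.4573.
T(644)/T(440) = exp(τ_B − τ_A) = exp(1.1398) = 3.1260.

3.13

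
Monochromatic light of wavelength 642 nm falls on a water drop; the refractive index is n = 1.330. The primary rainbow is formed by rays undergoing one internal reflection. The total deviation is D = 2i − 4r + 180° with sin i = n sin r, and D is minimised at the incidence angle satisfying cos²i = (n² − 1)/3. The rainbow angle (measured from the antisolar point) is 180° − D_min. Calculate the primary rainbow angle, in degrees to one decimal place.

42.5°

cos²i = (1.76890 − 1)/3 = 0.25630; i = arccos(0.50626) = 59.585°.
sin r = sin 59.585°/1.330 = 0.64841; r = 40.422°.
D_min = 2·59.585° − 4·40.422° + 180° = 137.484°.
Rainbow angle = 180° − D_min = 42.516°.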